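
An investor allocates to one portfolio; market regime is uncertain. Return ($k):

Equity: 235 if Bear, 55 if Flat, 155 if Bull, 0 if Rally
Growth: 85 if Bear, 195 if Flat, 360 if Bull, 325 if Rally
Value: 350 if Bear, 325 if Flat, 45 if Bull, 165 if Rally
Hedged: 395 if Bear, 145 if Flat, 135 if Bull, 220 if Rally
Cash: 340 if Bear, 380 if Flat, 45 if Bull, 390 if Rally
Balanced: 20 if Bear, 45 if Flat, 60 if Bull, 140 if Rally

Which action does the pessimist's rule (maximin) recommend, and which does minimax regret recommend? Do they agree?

Row minima: Equity=0, Growth=85, Value=45, Hedged=135, Cash=45, Balanced=20
Best worst-case = 135 → Hedged.
Column bests: Bear=395, Flat=380, Bull=360, Rally=390.
Equity regrets: 160, 325, 205, 390 → max 390
Growth regrets: 310, 185, 0, 65 → max 310
Value regrets: 45, 55, 315, 225 → max 315
Hedged regrets: 0, 235, 225, 170 → max 235
Cash regrets: 55, 0, 315, 0 → max 315
Balanced regrets: 375, 335, 300, 250 → max 375
Smallest max regret = 235 → Hedged.

maximin → Hedged; minimax regret → Hedged (agree)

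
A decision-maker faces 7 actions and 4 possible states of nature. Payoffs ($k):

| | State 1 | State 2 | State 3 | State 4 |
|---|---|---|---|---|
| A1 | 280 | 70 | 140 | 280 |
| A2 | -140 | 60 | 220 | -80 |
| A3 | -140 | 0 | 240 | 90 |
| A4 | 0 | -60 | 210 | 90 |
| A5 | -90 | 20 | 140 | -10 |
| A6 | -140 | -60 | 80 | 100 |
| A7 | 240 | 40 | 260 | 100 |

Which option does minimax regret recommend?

Column bests: State 1=280, State 2=70, State 3=260, State 4=280.
A1 regrets: 0, 0, 120, 0 → max 120
A2 regrets: 420, 10, 40, 360 → max 420
A3 regrets: 420, 70, 20, 190 → max 420
A4 regrets: 280, 130, 50, 190 → max 280
A5 regrets: 370, 50, 120, 290 → max 370
A6 regrets: 420, 130, 180, 180 → max 420
A7 regrets: 40, 30, 0, 180 → max 180
Smallest max regret = 120 → A1.

A1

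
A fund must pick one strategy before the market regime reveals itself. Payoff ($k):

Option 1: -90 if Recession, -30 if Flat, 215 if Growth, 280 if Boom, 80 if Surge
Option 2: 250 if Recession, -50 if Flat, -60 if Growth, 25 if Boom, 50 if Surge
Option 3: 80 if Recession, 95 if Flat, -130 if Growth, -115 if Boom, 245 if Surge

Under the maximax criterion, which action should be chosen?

Option 1

Row maxima: Option 1=280, Option 2=250, Option 3=245
Best best-case = 280 → Option 1.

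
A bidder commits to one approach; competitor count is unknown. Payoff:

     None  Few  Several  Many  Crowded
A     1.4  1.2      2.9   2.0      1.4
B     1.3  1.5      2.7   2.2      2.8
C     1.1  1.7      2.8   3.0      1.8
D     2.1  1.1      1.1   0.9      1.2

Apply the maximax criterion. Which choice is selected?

Row maxima: A=2.9, B=2.8, C=3.0, D=2.1
Best best-case = 3.0 → C.

C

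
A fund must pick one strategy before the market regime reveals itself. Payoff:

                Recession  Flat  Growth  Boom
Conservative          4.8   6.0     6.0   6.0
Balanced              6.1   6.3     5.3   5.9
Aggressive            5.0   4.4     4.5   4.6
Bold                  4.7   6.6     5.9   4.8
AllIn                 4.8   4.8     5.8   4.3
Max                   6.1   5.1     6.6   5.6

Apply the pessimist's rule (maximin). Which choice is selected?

Row minima: Conservative=4.8, Balanced=5.3, Aggressive=4.4, Bold=4.7, AllIn=4.3, Max=5.1
Best worst-case = 5.3 → Balanced.

Balanced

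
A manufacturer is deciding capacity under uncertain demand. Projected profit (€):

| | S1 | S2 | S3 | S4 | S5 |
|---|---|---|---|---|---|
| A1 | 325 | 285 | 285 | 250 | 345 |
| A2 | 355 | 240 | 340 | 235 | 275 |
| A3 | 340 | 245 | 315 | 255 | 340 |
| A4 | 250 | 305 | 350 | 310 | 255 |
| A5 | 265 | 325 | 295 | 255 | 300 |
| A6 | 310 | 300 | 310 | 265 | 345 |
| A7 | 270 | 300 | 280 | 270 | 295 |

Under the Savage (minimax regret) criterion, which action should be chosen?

A6

Column bests: S1=355, S2=325, S3=350, S4=310, S5=345.
A1 regrets: 30, 40, 65, 60, 0 → max 65
A2 regrets: 0, 85, 10, 75, 70 → max 85
A3 regrets: 15, 80, 35, 55, 5 → max 80
A4 regrets: 105, 20, 0, 0, 90 → max 105
A5 regrets: 90, 0, 55, 55, 45 → max 90
A6 regrets: 45, 25, 40, 45, 0 → max 45
A7 regrets: 85, 25, 70, 40, 50 → max 85
Smallest max regret = 45 → A6.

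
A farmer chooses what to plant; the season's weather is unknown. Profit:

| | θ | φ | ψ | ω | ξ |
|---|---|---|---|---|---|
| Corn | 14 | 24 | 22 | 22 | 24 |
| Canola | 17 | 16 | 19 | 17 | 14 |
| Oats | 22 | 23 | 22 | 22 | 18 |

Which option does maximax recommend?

Corn

Row maxima: Corn=24, Canola=19, Oats=23
Best best-case = 24 → Corn.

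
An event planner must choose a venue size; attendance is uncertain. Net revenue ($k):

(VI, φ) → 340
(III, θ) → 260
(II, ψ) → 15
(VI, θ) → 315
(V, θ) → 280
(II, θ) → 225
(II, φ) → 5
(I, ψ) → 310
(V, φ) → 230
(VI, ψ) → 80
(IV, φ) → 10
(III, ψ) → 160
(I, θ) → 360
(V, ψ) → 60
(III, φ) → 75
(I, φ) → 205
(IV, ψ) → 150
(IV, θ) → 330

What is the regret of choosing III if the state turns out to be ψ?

Best payoff under ψ is 310.
Regret = 310 − 160 = 150.

150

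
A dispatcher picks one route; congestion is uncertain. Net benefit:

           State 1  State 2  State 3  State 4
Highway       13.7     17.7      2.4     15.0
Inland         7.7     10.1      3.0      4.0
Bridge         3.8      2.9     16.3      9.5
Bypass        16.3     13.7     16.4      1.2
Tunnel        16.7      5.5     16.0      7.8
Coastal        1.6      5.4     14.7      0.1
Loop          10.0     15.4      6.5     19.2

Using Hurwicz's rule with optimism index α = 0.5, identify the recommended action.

Loop

Highway: 0.5·17.7 + 0.5·2.4 = 10.05
Inland: 0.5·10.1 + 0.5·3.0 = 6.55
Bridge: 0.5·16.3 + 0.5·2.9 = 9.6
Bypass: 0.5·16.4 + 0.5·1.2 = 8.8
Tunnel: 0.5·16.7 + 0.5·5.5 = 11.1
Coastal: 0.5·14.7 + 0.5·0.1 = 7.4
Loop: 0.5·19.2 + 0.5·6.5 = 12.85
Highest Hurwicz score = 12.85 → Loop.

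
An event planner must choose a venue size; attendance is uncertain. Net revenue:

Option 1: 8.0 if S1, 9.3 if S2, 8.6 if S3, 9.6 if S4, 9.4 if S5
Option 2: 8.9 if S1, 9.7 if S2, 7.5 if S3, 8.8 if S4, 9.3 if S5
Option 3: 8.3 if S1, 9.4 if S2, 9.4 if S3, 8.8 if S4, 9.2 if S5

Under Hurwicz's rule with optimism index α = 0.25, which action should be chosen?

Option 1: 0.25·9.6 + 0.75·8.0 = 8.4
Option 2: 0.25·9.7 + 0.75·7.5 = 8.05
Option 3: 0.25·9.4 + 0.75·8.3 = 8.575
Highest Hurwicz score = 8.575 → Option 3.

Option 3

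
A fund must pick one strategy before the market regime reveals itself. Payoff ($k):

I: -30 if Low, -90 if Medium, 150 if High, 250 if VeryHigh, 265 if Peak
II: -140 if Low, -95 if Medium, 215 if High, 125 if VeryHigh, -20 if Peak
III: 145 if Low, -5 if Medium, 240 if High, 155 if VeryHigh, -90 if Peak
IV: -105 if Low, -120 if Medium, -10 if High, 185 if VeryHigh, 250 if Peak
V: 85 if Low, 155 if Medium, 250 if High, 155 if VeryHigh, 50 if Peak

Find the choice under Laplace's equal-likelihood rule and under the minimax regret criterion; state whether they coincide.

Row averages: I=109, II=17, III=89, IV=40, V=139
Highest average = 139 → V.
Column bests: Low=145, Medium=155, High=250, VeryHigh=250, Peak=265.
I regrets: 175, 245, 100, 0, 0 → max 245
II regrets: 285, 250, 35, 125, 285 → max 285
III regrets: 0, 160, 10, 95, 355 → max 355
IV regrets: 250, 275, 260, 65, 15 → max 275
V regrets: 60, 0, 0, 95, 215 → max 215
Smallest max regret = 215 → V.

laplace → V; minimax regret → V (agree)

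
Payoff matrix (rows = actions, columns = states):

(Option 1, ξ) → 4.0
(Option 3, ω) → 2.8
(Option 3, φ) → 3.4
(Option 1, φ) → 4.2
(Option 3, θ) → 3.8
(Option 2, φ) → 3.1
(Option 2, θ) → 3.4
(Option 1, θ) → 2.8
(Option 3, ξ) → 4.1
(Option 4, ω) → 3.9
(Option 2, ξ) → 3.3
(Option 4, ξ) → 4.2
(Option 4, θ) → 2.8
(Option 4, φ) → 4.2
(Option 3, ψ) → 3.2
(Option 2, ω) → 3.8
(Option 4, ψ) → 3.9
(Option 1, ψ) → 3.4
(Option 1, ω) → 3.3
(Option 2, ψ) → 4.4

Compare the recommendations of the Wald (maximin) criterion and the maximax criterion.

maximin → Option 2; maximax → Option 2 (agree)

Row minima: Option 1=2.8, Option 2=3.1, Option 3=2.8, Option 4=2.8
Best worst-case = 3.1 → Option 2.
Row maxima: Option 1=4.2, Option 2=4.4, Option 3=4.1, Option 4=4.2
Best best-case = 4.4 → Option 2.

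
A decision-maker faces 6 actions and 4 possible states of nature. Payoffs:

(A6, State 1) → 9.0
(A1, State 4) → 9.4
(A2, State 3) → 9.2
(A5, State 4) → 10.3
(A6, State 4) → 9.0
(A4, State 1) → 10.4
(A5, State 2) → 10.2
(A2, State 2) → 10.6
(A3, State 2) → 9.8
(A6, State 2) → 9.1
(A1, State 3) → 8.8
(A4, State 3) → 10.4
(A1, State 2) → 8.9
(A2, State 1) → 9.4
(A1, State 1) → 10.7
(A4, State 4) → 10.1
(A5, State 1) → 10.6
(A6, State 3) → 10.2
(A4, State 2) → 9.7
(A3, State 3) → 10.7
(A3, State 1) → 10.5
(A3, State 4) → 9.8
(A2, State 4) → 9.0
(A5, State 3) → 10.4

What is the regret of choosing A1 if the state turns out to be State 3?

1.9

Best payoff under State 3 is 10.7.
Regret = 10.7 − 8.8 = 1.9.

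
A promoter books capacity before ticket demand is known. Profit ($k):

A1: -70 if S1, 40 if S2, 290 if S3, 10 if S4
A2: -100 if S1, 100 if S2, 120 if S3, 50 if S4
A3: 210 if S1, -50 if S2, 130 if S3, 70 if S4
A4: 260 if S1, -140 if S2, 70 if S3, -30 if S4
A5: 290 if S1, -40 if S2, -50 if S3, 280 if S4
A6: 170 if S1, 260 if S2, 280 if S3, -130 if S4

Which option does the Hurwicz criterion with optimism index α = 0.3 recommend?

A5

A1: 0.3·290 + 0.7·(-70) = 38
A2: 0.3·120 + 0.7·(-100) = -34
A3: 0.3·210 + 0.7·(-50) = 28
A4: 0.3·260 + 0.7·(-140) = -20
A5: 0.3·290 + 0.7·(-50) = 52
A6: 0.3·280 + 0.7·(-130) = -7
Highest Hurwicz score = 52 → A5.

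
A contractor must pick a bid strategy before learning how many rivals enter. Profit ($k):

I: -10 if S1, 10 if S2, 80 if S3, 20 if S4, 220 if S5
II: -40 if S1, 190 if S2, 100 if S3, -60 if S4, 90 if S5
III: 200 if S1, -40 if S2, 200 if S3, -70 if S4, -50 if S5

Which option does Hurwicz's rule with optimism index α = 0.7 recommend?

I

I: 0.7·220 + 0.3·(-10) = 151
II: 0.7·190 + 0.3·(-60) = 115
III: 0.7·200 + 0.3·(-70) = 119
Highest Hurwicz score = 151 → I.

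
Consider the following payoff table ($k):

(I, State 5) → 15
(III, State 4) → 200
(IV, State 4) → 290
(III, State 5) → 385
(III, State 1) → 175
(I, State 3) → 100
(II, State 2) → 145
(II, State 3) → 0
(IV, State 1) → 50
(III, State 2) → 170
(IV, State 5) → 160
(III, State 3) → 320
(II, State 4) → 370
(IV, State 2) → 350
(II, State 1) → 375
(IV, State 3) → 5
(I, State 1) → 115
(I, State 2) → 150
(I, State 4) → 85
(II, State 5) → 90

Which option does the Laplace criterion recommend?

Row averages: I=93, II=196, III=250, IV=171
Highest average = 250 → III.

III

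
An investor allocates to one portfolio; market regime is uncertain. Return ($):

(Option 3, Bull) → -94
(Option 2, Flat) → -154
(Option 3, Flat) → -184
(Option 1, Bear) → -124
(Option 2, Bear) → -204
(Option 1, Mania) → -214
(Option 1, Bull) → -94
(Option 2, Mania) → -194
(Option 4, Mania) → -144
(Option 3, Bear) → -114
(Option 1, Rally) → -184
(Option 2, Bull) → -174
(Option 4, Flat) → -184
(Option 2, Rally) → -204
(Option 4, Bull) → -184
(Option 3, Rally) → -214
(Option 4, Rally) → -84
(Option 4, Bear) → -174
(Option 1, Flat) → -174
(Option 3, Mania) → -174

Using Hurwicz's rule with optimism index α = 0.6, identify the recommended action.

Option 4

Option 1: 0.6·(-94) + 0.4·(-214) = -142
Option 2: 0.6·(-154) + 0.4·(-204) = -174
Option 3: 0.6·(-94) + 0.4·(-214) = -142
Option 4: 0.6·(-84) + 0.4·(-184) = -124
Highest Hurwicz score = -124 → Option 4.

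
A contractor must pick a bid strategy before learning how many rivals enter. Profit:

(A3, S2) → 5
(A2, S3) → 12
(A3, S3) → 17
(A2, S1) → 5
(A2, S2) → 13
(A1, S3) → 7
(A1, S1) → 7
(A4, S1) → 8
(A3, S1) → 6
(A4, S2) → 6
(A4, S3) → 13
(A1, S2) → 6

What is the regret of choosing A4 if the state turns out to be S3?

Best payoff under S3 is 17.
Regret = 17 − 13 = 4.

4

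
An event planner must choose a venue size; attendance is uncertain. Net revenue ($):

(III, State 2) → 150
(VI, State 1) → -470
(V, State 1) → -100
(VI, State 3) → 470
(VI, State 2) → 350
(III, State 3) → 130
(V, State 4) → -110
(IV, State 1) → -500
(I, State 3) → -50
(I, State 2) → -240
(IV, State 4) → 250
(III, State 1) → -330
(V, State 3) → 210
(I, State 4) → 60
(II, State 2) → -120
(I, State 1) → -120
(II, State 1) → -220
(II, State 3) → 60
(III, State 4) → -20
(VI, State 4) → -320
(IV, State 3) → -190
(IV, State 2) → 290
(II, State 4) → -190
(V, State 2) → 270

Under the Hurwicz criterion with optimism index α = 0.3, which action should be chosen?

V

I: 0.3·60 + 0.7·(-240) = -150
II: 0.3·60 + 0.7·(-220) = -136
III: 0.3·150 + 0.7·(-330) = -186
IV: 0.3·290 + 0.7·(-500) = -263
V: 0.3·270 + 0.7·(-110) = 4
VI: 0.3·470 + 0.7·(-470) = -188
Highest Hurwicz score = 4 → V.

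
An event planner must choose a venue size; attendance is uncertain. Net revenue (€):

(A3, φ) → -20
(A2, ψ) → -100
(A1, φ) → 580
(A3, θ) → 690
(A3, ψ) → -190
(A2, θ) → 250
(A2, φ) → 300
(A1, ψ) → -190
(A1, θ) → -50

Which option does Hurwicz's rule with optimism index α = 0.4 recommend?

A3

A1: 0.4·580 + 0.6·(-190) = 118
A2: 0.4·300 + 0.6·(-100) = 60
A3: 0.4·690 + 0.6·(-190) = 162
Highest Hurwicz score = 162 → A3.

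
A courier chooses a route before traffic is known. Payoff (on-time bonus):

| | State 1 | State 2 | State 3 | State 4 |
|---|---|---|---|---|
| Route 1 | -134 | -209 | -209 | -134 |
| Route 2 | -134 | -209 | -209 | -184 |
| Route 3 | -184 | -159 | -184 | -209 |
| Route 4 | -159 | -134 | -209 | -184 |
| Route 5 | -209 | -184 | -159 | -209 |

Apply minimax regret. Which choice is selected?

Route 4

Column bests: State 1=-134, State 2=-134, State 3=-159, State 4=-134.
Route 1 regrets: 0, 75, 50, 0 → max 75
Route 2 regrets: 0, 75, 50, 50 → max 75
Route 3 regrets: 50, 25, 25, 75 → max 75
Route 4 regrets: 25, 0, 50, 50 → max 50
Route 5 regrets: 75, 50, 0, 75 → max 75
Smallest max regret = 50 → Route 4.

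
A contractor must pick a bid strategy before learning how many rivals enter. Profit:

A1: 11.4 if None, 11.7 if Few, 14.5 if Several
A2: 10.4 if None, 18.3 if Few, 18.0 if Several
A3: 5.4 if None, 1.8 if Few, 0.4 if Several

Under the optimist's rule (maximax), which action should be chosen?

Row maxima: A1=14.5, A2=18.3, A3=5.4
Best best-case = 18.3 → A2.

A2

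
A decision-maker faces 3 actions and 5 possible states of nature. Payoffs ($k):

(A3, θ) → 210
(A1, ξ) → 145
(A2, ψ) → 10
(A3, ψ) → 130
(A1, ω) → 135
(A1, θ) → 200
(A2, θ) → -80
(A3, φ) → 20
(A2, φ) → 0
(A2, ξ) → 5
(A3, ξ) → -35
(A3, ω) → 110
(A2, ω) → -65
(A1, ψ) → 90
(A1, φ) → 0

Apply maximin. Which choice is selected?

Row minima: A1=0, A2=-80, A3=-35
Best worst-case = 0 → A1.

A1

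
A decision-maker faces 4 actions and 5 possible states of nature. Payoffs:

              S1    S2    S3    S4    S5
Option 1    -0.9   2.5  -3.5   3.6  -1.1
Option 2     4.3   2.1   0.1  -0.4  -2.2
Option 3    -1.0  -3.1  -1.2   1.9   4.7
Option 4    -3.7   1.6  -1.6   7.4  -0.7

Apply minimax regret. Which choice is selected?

Column bests: S1=4.3, S2=2.5, S3=0.1, S4=7.4, S5=4.7.
Option 1 regrets: 5.2, 0.0, 3.6, 3.8, 5.8 → max 5.8
Option 2 regrets: 0.0, 0.4, 0.0, 7.8, 6.9 → max 7.8
Option 3 regrets: 5.3, 5.6, 1.3, 5.5, 0.0 → max 5.6
Option 4 regrets: 8.0, 0.9, 1.7, 0.0, 5.4 → max 8.0
Smallest max regret = 5.6 → Option 3.

Option 3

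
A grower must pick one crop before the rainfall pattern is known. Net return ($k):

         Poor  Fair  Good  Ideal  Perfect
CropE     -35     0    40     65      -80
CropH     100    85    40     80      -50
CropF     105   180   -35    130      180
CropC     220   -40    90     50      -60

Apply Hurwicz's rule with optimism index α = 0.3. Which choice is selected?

CropF

CropE: 0.3·65 + 0.7·(-80) = -36.5
CropH: 0.3·100 + 0.7·(-50) = -5
CropF: 0.3·180 + 0.7·(-35) = 29.5
CropC: 0.3·220 + 0.7·(-60) = 24
Highest Hurwicz score = 29.5 → CropF.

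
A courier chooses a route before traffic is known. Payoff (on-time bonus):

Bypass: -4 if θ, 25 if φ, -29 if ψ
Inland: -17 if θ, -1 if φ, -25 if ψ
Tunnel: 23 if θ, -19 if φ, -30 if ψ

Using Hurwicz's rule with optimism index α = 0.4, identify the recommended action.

Bypass: 0.4·25 + 0.6·(-29) = -7.4
Inland: 0.4·(-1) + 0.6·(-25) = -15.4
Tunnel: 0.4·23 + 0.6·(-30) = -8.8
Highest Hurwicz score = -7.4 → Bypass.

Bypass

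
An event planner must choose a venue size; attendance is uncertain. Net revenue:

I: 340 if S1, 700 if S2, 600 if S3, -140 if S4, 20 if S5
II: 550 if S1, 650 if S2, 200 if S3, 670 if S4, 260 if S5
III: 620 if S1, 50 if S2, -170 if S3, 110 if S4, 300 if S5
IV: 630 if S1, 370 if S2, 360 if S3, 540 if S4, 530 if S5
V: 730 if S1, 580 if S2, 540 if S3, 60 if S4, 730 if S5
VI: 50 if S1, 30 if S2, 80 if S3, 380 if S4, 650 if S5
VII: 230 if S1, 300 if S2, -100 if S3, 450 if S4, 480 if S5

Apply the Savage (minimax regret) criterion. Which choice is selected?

IV

Column bests: S1=730, S2=700, S3=600, S4=670, S5=730.
I regrets: 390, 0, 0, 810, 710 → max 810
II regrets: 180, 50, 400, 0, 470 → max 470
III regrets: 110, 650, 770, 560, 430 → max 770
IV regrets: 100, 330, 240, 130, 200 → max 330
V regrets: 0, 120, 60, 610, 0 → max 610
VI regrets: 680, 670, 520, 290, 80 → max 680
VII regrets: 500, 400, 700, 220, 250 → max 700
Smallest max regret = 330 → IV.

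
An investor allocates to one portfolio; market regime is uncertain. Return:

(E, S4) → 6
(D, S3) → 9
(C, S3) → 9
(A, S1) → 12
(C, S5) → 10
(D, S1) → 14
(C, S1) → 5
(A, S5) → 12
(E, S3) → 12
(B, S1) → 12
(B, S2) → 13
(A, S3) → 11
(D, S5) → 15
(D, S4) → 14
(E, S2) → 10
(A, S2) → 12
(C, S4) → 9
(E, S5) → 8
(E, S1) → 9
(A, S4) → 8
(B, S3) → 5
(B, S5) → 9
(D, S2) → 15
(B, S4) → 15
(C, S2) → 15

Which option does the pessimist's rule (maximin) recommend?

Row minima: A=8, B=5, C=5, D=9, E=6
Best worst-case = 9 → D.

D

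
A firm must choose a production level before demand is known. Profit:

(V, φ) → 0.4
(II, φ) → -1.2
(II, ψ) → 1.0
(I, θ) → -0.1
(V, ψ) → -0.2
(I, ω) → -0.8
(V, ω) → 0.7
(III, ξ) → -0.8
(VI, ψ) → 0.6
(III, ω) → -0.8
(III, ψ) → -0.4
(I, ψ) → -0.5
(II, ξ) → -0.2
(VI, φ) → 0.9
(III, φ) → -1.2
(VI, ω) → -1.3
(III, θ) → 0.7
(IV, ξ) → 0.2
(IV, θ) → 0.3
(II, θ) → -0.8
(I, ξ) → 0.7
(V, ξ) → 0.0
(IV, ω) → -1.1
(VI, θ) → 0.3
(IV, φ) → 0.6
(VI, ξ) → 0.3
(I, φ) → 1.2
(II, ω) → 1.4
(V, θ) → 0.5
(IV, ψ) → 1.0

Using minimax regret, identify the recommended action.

Column bests: θ=0.7, φ=1.2, ψ=1.0, ω=1.4, ξ=0.7.
I regrets: 0.8, 0.0, 1.5, 2.2, 0.0 → max 2.2
II regrets: 1.5, 2.4, 0.0, 0.0, 0.9 → max 2.4
III regrets: 0.0, 2.4, 1.4, 2.2, 1.5 → max 2.4
IV regrets: 0.4, 0.6, 0.0, 2.5, 0.5 → max 2.5
V regrets: 0.2, 0.8, 1.2, 0.7, 0.7 → max 1.2
VI regrets: 0.4, 0.3, 0.4, 2.7, 0.4 → max 2.7
Smallest max regret = 1.2 → V.

V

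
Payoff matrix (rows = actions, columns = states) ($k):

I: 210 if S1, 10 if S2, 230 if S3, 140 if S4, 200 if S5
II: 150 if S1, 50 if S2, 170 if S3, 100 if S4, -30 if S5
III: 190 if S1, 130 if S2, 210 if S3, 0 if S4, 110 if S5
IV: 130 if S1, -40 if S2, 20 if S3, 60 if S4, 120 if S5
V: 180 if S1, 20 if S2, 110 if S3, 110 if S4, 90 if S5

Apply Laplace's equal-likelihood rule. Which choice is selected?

I

Row averages: I=158, II=88, III=128, IV=58, V=102
Highest average = 158 → I.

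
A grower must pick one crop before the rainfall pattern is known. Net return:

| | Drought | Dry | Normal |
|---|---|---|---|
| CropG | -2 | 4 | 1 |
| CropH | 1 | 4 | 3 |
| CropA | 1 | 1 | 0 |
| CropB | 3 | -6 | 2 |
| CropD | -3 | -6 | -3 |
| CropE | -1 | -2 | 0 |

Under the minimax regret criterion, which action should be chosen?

Column bests: Drought=3, Dry=4, Normal=3.
CropG regrets: 5, 0, 2 → max 5
CropH regrets: 2, 0, 0 → max 2
CropA regrets: 2, 3, 3 → max 3
CropB regrets: 0, 10, 1 → max 10
CropD regrets: 6, 10, 6 → max 10
CropE regrets: 4, 6, 3 → max 6
Smallest max regret = 2 → CropH.

CropH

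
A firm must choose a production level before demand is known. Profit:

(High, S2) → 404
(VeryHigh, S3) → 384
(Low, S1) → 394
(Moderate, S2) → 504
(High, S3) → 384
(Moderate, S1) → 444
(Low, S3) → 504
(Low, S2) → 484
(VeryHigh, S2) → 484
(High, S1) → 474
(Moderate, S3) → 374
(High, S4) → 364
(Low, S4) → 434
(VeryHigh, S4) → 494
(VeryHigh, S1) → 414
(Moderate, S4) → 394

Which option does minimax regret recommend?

Column bests: S1=474, S2=504, S3=504, S4=494.
Low regrets: 80, 20, 0, 60 → max 80
Moderate regrets: 30, 0, 130, 100 → max 130
High regrets: 0, 100, 120, 130 → max 130
VeryHigh regrets: 60, 20, 120, 0 → max 120
Smallest max regret = 80 → Low.

Low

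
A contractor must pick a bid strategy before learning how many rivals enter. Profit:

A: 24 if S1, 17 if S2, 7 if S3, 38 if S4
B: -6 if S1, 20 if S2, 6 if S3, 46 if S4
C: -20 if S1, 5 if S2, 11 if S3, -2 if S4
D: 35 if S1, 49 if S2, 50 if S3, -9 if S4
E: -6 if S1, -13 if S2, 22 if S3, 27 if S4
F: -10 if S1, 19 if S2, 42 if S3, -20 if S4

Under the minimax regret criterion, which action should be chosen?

A

Column bests: S1=35, S2=49, S3=50, S4=46.
A regrets: 11, 32, 43, 8 → max 43
B regrets: 41, 29, 44, 0 → max 44
C regrets: 55, 44, 39, 48 → max 55
D regrets: 0, 0, 0, 55 → max 55
E regrets: 41, 62, 28, 19 → max 62
F regrets: 45, 30, 8, 66 → max 66
Smallest max regret = 43 → A.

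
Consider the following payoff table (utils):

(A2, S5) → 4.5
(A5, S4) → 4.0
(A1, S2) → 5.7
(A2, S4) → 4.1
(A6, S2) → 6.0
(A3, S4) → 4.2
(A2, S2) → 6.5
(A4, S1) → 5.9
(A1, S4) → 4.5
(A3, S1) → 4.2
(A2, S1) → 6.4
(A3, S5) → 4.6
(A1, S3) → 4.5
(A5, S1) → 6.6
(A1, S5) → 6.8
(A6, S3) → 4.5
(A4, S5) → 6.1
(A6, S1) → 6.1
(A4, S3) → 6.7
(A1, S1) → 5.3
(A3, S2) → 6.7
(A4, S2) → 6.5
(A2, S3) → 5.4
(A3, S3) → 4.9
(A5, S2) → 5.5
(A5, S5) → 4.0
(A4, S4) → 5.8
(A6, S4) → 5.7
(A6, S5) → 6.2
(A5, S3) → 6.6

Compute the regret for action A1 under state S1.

Best payoff under S1 is 6.6.
Regret = 6.6 − 5.3 = 1.3.

1.3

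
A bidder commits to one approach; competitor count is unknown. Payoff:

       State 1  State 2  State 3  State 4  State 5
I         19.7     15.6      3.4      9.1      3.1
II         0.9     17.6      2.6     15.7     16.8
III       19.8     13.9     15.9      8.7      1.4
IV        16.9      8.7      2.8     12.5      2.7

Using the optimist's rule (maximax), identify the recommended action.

III

Row maxima: I=19.7, II=17.6, III=19.8, IV=16.9
Best best-case = 19.8 → III.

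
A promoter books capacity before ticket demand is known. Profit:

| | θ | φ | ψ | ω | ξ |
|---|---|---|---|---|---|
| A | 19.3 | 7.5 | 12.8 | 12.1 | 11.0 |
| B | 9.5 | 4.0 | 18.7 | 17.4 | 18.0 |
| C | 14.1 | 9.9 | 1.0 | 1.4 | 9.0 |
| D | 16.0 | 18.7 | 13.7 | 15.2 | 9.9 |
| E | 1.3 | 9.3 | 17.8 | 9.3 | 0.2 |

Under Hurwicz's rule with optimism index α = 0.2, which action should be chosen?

A: 0.2·19.3 + 0.8·7.5 = 9.86
B: 0.2·18.7 + 0.8·4.0 = 6.94
C: 0.2·14.1 + 0.8·1.0 = 3.62
D: 0.2·18.7 + 0.8·9.9 = 11.66
E: 0.2·17.8 + 0.8·0.2 = 3.72
Highest Hurwicz score = 11.66 → D.

D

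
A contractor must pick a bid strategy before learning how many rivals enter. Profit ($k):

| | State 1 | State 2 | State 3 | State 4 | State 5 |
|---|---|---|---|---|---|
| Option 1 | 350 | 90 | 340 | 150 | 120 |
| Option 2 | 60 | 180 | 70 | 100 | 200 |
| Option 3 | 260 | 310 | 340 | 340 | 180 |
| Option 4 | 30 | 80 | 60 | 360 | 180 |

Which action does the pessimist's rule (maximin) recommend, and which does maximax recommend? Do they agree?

Row minima: Option 1=90, Option 2=60, Option 3=180, Option 4=30
Best worst-case = 180 → Option 3.
Row maxima: Option 1=350, Option 2=200, Option 3=340, Option 4=360
Best best-case = 360 → Option 4.

maximin → Option 3; maximax → Option 4 (disagree)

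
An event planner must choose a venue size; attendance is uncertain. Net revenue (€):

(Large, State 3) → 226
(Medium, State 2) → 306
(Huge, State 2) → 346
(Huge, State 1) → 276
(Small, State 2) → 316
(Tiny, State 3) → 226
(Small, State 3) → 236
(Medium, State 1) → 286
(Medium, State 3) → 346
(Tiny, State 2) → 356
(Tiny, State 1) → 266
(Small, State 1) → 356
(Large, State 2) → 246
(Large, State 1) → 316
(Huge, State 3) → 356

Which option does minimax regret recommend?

Medium

Column bests: State 1=356, State 2=356, State 3=356.
Tiny regrets: 90, 0, 130 → max 130
Small regrets: 0, 40, 120 → max 120
Medium regrets: 70, 50, 10 → max 70
Large regrets: 40, 110, 130 → max 130
Huge regrets: 80, 10, 0 → max 80
Smallest max regret = 70 → Medium.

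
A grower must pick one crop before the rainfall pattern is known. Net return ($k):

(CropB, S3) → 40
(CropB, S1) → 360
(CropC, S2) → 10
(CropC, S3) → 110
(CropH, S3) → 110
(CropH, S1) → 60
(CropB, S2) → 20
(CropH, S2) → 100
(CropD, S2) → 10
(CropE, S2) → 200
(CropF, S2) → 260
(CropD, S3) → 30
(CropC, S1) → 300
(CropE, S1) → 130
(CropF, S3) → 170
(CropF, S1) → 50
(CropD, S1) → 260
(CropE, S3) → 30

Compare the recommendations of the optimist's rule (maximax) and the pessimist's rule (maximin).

Row maxima: CropD=260, CropH=110, CropC=300, CropB=360, CropF=260, CropE=200
Best best-case = 360 → CropB.
Row minima: CropD=10, CropH=60, CropC=10, CropB=20, CropF=50, CropE=30
Best worst-case = 60 → CropH.

maximax → CropB; maximin → CropH (disagree)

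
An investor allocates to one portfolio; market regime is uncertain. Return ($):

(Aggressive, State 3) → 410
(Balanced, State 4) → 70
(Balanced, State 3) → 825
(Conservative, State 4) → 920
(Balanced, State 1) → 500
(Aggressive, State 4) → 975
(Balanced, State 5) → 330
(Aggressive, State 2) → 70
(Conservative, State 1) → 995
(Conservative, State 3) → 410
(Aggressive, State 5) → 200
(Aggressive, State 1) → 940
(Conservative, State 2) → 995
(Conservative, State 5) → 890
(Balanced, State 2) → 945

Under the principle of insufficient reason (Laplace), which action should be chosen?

Row averages: Conservative=842, Balanced=534, Aggressive=519
Highest average = 842 → Conservative.

Conservative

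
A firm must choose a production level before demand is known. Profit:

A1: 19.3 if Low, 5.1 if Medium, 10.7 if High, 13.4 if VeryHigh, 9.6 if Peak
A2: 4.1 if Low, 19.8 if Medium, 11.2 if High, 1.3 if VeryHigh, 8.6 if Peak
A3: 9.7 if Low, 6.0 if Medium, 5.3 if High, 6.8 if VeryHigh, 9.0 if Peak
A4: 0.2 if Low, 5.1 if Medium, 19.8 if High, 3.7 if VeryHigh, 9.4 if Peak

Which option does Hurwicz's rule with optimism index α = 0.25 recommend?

A1

A1: 0.25·19.3 + 0.75·5.1 = 8.65
A2: 0.25·19.8 + 0.75·1.3 = 5.925
A3: 0.25·9.7 + 0.75·5.3 = 6.4
A4: 0.25·19.8 + 0.75·0.2 = 5.1
Highest Hurwicz score = 8.65 → A1.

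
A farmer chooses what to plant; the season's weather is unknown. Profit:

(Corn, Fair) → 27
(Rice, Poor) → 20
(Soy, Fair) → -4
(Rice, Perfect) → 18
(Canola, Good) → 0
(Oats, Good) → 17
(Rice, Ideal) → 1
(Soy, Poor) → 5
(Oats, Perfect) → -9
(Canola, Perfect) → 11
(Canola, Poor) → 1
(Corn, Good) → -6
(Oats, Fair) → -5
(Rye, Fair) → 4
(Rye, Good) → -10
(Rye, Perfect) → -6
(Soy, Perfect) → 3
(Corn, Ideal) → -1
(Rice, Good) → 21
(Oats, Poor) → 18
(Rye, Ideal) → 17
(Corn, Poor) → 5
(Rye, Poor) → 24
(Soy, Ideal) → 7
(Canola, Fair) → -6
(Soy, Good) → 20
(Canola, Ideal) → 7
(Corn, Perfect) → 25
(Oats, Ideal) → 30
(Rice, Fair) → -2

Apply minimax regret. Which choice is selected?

Rice

Column bests: Poor=24, Fair=27, Good=21, Ideal=30, Perfect=25.
Oats regrets: 6, 32, 4, 0, 34 → max 34
Corn regrets: 19, 0, 27, 31, 0 → max 31
Rye regrets: 0, 23, 31, 13, 31 → max 31
Rice regrets: 4, 29, 0, 29, 7 → max 29
Canola regrets: 23, 33, 21, 23, 14 → max 33
Soy regrets: 19, 31, 1, 23, 22 → max 31
Smallest max regret = 29 → Rice.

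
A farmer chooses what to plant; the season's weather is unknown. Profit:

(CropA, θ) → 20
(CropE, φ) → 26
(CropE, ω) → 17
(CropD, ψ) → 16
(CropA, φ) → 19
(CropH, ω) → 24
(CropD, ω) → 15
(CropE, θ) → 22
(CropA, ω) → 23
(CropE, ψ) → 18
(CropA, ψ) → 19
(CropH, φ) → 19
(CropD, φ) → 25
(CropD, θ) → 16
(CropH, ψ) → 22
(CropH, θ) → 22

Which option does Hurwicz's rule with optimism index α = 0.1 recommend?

CropH

CropD: 0.1·25 + 0.9·15 = 16
CropA: 0.1·23 + 0.9·19 = 19.4
CropH: 0.1·24 + 0.9·19 = 19.5
CropE: 0.1·26 + 0.9·17 = 17.9
Highest Hurwicz score = 19.5 → CropH.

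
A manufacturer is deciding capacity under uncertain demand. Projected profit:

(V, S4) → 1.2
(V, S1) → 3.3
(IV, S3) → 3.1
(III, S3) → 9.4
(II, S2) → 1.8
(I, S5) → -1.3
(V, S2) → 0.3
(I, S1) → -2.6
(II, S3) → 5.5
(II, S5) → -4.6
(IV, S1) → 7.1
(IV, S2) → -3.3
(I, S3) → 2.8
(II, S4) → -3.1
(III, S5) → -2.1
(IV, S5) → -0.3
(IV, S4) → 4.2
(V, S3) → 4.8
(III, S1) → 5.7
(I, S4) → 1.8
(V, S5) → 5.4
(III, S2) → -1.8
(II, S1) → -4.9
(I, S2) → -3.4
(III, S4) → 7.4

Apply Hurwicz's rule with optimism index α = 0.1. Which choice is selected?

V

I: 0.1·2.8 + 0.9·(-3.4) = -2.78
II: 0.1·5.5 + 0.9·(-4.9) = -3.86
III: 0.1·9.4 + 0.9·(-2.1) = -0.95
IV: 0.1·7.1 + 0.9·(-3.3) = -2.26
V: 0.1·5.4 + 0.9·0.3 = 0.81
Highest Hurwicz score = 0.81 → V.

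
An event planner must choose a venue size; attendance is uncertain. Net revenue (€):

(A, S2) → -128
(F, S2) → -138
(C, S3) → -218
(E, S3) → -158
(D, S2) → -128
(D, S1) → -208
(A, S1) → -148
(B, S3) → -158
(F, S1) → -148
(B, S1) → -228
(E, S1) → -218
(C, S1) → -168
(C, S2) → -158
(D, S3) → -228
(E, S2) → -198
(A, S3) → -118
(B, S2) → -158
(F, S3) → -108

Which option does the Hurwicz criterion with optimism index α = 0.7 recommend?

F

A: 0.7·(-118) + 0.3·(-148) = -127
B: 0.7·(-158) + 0.3·(-228) = -179
C: 0.7·(-158) + 0.3·(-218) = -176
D: 0.7·(-128) + 0.3·(-228) = -158
E: 0.7·(-158) + 0.3·(-218) = -176
F: 0.7·(-108) + 0.3·(-148) = -120
Highest Hurwicz score = -120 → F.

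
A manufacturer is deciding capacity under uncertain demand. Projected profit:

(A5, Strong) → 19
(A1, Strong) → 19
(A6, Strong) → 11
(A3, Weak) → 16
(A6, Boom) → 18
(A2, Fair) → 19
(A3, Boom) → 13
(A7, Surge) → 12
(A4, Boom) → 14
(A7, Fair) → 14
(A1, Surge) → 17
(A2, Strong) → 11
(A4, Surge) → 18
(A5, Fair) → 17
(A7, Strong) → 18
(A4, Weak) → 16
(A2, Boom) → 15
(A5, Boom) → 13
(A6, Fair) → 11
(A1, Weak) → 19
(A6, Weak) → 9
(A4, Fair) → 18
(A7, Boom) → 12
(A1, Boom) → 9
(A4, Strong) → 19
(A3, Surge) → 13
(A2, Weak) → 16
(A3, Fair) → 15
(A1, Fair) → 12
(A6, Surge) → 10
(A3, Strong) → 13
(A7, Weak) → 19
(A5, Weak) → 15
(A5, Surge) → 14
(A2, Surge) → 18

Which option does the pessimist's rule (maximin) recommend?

Row minima: A1=9, A2=11, A3=13, A4=14, A5=13, A6=9, A7=12
Best worst-case = 14 → A4.

A4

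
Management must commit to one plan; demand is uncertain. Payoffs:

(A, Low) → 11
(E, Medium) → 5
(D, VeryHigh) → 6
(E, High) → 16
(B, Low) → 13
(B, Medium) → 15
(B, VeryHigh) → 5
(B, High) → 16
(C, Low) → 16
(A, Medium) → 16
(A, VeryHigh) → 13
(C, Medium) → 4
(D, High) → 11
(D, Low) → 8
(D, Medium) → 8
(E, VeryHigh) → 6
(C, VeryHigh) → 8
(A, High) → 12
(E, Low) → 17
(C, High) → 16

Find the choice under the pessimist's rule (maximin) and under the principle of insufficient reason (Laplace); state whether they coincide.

Row minima: A=11, B=5, C=4, D=6, E=5
Best worst-case = 11 → A.
Row averages: A=13, B=12.25, C=11, D=8.25, E=11
Highest average = 13 → A.

maximin → A; laplace → A (agree)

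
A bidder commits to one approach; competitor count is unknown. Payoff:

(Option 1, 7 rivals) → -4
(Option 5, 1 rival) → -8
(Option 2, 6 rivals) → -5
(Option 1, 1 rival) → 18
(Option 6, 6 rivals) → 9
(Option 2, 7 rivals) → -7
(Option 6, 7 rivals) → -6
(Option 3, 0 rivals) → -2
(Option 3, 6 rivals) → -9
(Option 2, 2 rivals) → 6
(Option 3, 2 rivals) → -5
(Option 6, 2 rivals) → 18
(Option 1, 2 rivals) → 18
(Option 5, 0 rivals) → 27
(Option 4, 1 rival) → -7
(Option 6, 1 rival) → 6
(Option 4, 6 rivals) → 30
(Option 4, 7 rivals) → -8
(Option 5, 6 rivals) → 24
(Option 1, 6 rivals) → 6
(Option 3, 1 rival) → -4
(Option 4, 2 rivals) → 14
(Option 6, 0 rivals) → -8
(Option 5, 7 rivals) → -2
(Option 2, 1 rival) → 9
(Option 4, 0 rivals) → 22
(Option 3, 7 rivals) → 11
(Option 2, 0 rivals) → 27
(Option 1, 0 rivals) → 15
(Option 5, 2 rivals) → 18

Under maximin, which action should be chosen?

Option 1

Row minima: Option 1=-4, Option 2=-7, Option 3=-9, Option 4=-8, Option 5=-8, Option 6=-8
Best worst-case = -4 → Option 1.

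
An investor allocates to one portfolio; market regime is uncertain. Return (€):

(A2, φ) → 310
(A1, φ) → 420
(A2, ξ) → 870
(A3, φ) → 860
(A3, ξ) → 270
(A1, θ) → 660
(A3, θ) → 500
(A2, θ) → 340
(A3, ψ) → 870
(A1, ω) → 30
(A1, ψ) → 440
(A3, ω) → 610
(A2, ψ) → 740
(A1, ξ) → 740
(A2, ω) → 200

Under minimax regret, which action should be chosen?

Column bests: θ=660, φ=860, ψ=870, ω=610, ξ=870.
A1 regrets: 0, 440, 430, 580, 130 → max 580
A2 regrets: 320, 550, 130, 410, 0 → max 550
A3 regrets: 160, 0, 0, 0, 600 → max 600
Smallest max regret = 550 → A2.

A2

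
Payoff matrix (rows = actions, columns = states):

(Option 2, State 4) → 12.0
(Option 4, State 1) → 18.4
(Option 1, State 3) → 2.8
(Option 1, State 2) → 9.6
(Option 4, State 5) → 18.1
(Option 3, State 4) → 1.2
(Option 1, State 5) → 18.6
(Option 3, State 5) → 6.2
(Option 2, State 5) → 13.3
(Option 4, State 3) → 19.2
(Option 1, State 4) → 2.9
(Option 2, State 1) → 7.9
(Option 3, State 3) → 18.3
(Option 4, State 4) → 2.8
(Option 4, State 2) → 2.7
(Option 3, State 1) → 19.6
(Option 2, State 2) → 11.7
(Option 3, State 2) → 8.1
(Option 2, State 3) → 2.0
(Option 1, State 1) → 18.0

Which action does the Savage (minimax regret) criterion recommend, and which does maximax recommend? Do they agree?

Column bests: State 1=19.6, State 2=11.7, State 3=19.2, State 4=12.0, State 5=18.6.
Option 1 regrets: 1.6, 2.1, 16.4, 9.1, 0.0 → max 16.4
Option 2 regrets: 11.7, 0.0, 17.2, 0.0, 5.3 → max 17.2
Option 3 regrets: 0.0, 3.6, 0.9, 10.8, 12.4 → max 12.4
Option 4 regrets: 1.2, 9.0, 0.0, 9.2, 0.5 → max 9.2
Smallest max regret = 9.2 → Option 4.
Row maxima: Option 1=18.6, Option 2=13.3, Option 3=19.6, Option 4=19.2
Best best-case = 19.6 → Option 3.

minimax regret → Option 4; maximax → Option 3 (disagree)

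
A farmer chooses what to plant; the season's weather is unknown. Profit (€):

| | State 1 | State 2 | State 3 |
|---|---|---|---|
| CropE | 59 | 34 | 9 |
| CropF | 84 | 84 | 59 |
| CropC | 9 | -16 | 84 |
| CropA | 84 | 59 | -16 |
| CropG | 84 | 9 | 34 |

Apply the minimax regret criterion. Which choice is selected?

Column bests: State 1=84, State 2=84, State 3=84.
CropE regrets: 25, 50, 75 → max 75
CropF regrets: 0, 0, 25 → max 25
CropC regrets: 75, 100, 0 → max 100
CropA regrets: 0, 25, 100 → max 100
CropG regrets: 0, 75, 50 → max 75
Smallest max regret = 25 → CropF.

CropF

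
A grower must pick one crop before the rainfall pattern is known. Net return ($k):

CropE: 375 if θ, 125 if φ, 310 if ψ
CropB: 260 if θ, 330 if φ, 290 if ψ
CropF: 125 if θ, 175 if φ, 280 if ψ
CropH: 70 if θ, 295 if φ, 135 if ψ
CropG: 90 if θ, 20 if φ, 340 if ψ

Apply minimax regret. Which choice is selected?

Column bests: θ=375, φ=330, ψ=340.
CropE regrets: 0, 205, 30 → max 205
CropB regrets: 115, 0, 50 → max 115
CropF regrets: 250, 155, 60 → max 250
CropH regrets: 305, 35, 205 → max 305
CropG regrets: 285, 310, 0 → max 310
Smallest max regret = 115 → CropB.

CropB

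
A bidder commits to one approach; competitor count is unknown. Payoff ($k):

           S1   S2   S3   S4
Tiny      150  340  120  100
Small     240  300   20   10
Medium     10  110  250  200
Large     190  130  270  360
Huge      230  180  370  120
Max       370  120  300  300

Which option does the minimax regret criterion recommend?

Large

Column bests: S1=370, S2=340, S3=370, S4=360.
Tiny regrets: 220, 0, 250, 260 → max 260
Small regrets: 130, 40, 350, 350 → max 350
Medium regrets: 360, 230, 120, 160 → max 360
Large regrets: 180, 210, 100, 0 → max 210
Huge regrets: 140, 160, 0, 240 → max 240
Max regrets: 0, 220, 70, 60 → max 220
Smallest max regret = 210 → Large.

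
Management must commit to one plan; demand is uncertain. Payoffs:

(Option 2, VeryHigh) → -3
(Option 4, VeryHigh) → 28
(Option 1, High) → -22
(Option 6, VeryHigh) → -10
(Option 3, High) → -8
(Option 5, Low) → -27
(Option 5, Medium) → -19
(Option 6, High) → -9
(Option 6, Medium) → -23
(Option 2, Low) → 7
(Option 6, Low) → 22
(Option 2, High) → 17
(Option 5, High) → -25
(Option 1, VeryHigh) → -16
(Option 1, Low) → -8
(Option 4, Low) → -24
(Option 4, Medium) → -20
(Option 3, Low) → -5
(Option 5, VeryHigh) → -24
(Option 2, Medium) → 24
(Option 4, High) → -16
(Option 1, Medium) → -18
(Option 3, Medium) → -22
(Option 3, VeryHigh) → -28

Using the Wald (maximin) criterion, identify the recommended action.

Row minima: Option 1=-22, Option 2=-3, Option 3=-28, Option 4=-24, Option 5=-27, Option 6=-23
Best worst-case = -3 → Option 2.

Option 2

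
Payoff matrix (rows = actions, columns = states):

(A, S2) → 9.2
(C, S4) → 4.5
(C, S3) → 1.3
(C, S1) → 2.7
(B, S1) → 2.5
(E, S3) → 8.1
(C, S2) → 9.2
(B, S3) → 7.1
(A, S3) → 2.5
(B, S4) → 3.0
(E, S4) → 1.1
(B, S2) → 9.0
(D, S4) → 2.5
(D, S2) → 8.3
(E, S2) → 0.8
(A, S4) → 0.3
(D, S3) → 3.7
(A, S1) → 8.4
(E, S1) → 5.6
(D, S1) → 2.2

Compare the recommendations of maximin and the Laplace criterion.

Row minima: A=0.3, B=2.5, C=1.3, D=2.2, E=0.8
Best worst-case = 2.5 → B.
Row averages: A=5.1, B=5.4, C=4.425, D=4.175, E=3.9
Highest average = 5.4 → B.

maximin → B; laplace → B (agree)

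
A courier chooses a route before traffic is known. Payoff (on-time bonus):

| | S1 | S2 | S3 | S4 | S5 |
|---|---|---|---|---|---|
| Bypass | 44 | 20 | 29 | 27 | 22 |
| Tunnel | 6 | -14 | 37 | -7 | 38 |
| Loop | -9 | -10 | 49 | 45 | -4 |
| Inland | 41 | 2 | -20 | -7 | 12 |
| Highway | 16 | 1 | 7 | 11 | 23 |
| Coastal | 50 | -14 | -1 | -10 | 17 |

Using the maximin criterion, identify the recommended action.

Row minima: Bypass=20, Tunnel=-14, Loop=-10, Inland=-20, Highway=1, Coastal=-14
Best worst-case = 20 → Bypass.

Bypass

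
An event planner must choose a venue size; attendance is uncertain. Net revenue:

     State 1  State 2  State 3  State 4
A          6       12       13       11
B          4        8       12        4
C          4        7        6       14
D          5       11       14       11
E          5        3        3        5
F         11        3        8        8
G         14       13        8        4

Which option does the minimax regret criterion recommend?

Column bests: State 1=14, State 2=13, State 3=14, State 4=14.
A regrets: 8, 1, 1, 3 → max 8
B regrets: 10, 5, 2, 10 → max 10
C regrets: 10, 6, 8, 0 → max 10
D regrets: 9, 2, 0, 3 → max 9
E regrets: 9, 10, 11, 9 → max 11
F regrets: 3, 10, 6, 6 → max 10
G regrets: 0, 0, 6, 10 → max 10
Smallest max regret = 8 → A.

A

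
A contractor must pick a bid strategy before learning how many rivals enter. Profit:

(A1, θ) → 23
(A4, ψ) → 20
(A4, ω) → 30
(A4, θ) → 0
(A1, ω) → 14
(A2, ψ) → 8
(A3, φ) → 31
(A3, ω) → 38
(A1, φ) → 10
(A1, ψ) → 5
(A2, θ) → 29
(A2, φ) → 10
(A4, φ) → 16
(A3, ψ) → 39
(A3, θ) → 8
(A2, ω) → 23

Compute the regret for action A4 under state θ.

29

Best payoff under θ is 29.
Regret = 29 − 0 = 29.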